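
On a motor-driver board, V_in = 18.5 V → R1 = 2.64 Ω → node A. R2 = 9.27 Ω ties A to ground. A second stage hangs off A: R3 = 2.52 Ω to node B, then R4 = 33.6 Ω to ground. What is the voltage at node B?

Looking into the second stage from A: R3 + R4 = 36.12 Ω appears in parallel with R2.
Effective lower resistance at A: R2 ‖ 36.12 = 7.377 Ω.
So V_A = 18.5 × 0.7364 = 13.62 V.
Stage 2 is unloaded, so V_B = V_A · R4/(R3+R4) = 13.62 × 33.6/36.12 = 12.67 V.

V_B ≈ 12.7 V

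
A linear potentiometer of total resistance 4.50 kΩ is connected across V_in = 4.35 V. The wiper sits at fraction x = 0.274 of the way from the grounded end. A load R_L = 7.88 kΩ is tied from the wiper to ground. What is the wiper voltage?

V_out ≈ 1.07 V

Split the track: R_lower = x·R_p = 1.233 kΩ, R_upper = (1−x)·R_p = 3.267 kΩ.
R_L loads the lower segment: effective lower R = 1.066 kΩ.
Loaded-divider output: V_out = 4.35 × 0.2460 = 1.070 V.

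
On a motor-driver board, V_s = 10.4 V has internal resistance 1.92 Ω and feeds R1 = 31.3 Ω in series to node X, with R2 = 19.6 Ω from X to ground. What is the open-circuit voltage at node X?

R1' = 1.92 + 31.3 = 33.22 Ω (source resistance + R1).
Open-circuit (no load on X): V_th = V_s · R2/(R1' + R2) = 10.4 × 19.6/(33.22 + 19.6) = 3.859 V.

V_th ≈ 3.86 V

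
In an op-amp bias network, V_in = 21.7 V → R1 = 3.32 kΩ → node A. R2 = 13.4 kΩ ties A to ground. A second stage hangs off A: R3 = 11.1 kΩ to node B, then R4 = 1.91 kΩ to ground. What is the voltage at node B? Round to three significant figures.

Node A sees R2 in parallel with the series input of stage 2, R3 + R4 = 13.01 kΩ.
R2 ‖ (R3+R4) = 6.601 kΩ.
First divider: V_A = V_in · 6.601/(3.32 + 6.601) = 14.44 V.
Then the unloaded second divider: V_B = V_A × R4/(R3+R4) = 14.44 × 0.1468 = 2.120 V.

V_B ≈ 2.12 V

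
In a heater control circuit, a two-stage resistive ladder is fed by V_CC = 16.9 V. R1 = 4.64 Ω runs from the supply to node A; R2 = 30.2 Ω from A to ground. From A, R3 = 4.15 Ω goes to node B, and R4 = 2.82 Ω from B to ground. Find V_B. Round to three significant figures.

The second stage (R3 + R4 = 6.970 Ω) loads node A in parallel with R2.
R2 ‖ (R3+R4) = 5.663 Ω.
First divider: V_A = V_CC · 5.663/(4.64 + 5.663) = 9.289 V.
V_B = V_A × 0.4046 = 3.758 V.

V_B ≈ 3.76 V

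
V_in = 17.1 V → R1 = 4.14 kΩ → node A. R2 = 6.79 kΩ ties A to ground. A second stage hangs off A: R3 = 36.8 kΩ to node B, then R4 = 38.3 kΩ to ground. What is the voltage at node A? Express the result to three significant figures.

V_A ≈ 10.3 V

The second stage (R3 + R4 = 75.10 kΩ) loads node A in parallel with R2.
R2 ‖ (R3+R4) = 6.227 kΩ.
V_A = 17.1 × 6.227/(4.14 + 6.227) = 10.27 V.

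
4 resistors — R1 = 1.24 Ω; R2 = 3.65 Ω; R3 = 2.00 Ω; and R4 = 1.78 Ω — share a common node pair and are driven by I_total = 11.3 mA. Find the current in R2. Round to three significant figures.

ΣG = 1/1.24 + 1/3.65 + 1/2.00 + 1/1.78 = 2.142.
Current divider: I(R2) = I_total · G_k/ΣG = 11.3 × (0.2740/2.142) = 11.3 × 0.1279 = 1.445 mA.

I ≈ 1.45 mA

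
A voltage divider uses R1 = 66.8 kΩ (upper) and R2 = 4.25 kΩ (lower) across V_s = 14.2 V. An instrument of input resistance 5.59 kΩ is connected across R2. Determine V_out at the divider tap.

V_out ≈ 0.495 V

R2 ‖ R_L = (4.25 × 5.59)/(4.25 + 5.59) = 2.414 kΩ.
Now apply the divider: V_out = 14.2 × 0.03488 = 0.4953 V.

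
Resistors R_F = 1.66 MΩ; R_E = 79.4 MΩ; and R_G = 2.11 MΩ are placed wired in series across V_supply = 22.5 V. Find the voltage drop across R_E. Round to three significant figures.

V ≈ 21.5 V

ΣR = 1.66 + 79.4 + 2.11 = 83.17 MΩ.
V = V_supply · R/ΣR = 22.5 × 0.9547 = 21.48 V.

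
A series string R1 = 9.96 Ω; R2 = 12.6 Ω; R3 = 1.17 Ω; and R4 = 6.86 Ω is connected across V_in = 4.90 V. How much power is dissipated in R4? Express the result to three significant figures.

Series current I = V_in/ΣR = 4.90/30.59 = 0.1602 A.
P(R4) = I²·R4 = (0.1602)² × 6.86 = 0.1760 W.

P ≈ 0.176 W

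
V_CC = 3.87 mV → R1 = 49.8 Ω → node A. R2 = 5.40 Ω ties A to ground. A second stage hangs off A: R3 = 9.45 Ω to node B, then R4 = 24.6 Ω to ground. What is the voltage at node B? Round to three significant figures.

V_B ≈ 0.239 mV

Node A sees R2 in parallel with the series input of stage 2, R3 + R4 = 34.05 Ω.
R2 ‖ (R3+R4) = 4.661 Ω.
So V_A = 3.87 × 0.08558 = 0.3312 mV.
Then the unloaded second divider: V_B = V_A × R4/(R3+R4) = 0.3312 × 0.7225 = 0.2393 mV.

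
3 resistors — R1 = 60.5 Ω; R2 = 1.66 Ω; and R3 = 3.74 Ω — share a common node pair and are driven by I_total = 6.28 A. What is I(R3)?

ΣG = 1/60.5 + 1/1.66 + 1/3.74 = 0.8863.
By the current-divider rule, I = I_total · G_k/ΣG = 6.28 × 0.3017 = 1.895 A.

I ≈ 1.89 A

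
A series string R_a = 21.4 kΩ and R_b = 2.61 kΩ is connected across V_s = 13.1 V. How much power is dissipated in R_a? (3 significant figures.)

P ≈ 6.37 mW

ΣR = 24.01 kΩ → I = 13.1/24.01 = 0.5456 mA.
P = I²R = 0.2977 × 21.4 = 6.370 mW.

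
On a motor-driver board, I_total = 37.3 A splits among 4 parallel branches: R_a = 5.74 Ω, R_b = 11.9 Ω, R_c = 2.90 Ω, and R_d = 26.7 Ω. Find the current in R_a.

I ≈ 10.1 A

ΣG = 1/5.74 + 1/11.9 + 1/2.90 + 1/26.7 = 0.6405.
Current divider: I(R_a) = I_total · G_k/ΣG = 37.3 × (0.1742/0.6405) = 37.3 × 0.2720 = 10.15 A.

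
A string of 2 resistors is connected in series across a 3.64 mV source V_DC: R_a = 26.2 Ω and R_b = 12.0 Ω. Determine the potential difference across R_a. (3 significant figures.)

ΣR = 26.2 + 12.0 = 38.20 Ω.
Voltage divider: V = V_DC · (26.20 / 38.20) = 3.64 × 0.6859 = 2.497 mV.

V ≈ 2.50 mV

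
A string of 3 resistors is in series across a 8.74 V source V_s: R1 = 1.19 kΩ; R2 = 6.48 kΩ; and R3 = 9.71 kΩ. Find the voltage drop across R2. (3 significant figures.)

Total series resistance ΣR = 1.19 + 6.48 + 9.71 = 17.38 kΩ.
By the voltage-divider rule, V = 8.74 × 6.480/17.38 = 3.259 V.

V ≈ 3.26 V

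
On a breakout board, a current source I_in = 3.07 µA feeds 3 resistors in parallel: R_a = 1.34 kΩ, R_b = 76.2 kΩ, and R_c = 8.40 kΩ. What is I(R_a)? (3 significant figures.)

I ≈ 2.61 µA

Total conductance ΣG = 1/1.34 + 1/76.2 + 1/8.40 = 0.8784 (units of 1/kΩ).
Current divider: I(R_a) = I_in · G_k/ΣG = 3.07 × (0.7463/0.8784) = 3.07 × 0.8495 = 2.608 µA.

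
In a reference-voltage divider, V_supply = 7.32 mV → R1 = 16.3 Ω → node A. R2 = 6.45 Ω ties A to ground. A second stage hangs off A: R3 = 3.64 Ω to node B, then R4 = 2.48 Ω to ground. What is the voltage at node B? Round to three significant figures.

V_B ≈ 0.479 mV

Looking into the second stage from A: R3 + R4 = 6.120 Ω appears in parallel with R2.
R2 ‖ (R3+R4) = 3.140 Ω.
So V_A = 7.32 × 0.1615 = 1.182 mV.
V_B = V_A × 0.4052 = 0.4792 mV.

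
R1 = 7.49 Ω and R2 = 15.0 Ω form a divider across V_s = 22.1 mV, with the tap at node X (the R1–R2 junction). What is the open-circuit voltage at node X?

V_th is the unloaded tap voltage: V_s · R2/(R1+R2) = 22.1 × 0.6670 = 14.74 mV.

V_th ≈ 14.7 mV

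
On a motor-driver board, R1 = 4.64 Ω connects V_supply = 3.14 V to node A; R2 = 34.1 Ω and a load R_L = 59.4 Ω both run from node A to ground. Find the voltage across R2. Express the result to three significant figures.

R2 ‖ R_L = (34.1 × 59.4)/(34.1 + 59.4) = 21.66 Ω.
Then V_out = V_supply · R2'/(R1 + R2') = 3.14 × 21.66/26.30 = 2.586 V.

V_out ≈ 2.59 V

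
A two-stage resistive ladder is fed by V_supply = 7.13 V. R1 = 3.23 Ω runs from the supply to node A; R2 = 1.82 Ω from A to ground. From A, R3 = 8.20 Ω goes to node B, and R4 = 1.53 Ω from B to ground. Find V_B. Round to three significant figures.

V_B ≈ 0.361 V

Node A sees R2 in parallel with the series input of stage 2, R3 + R4 = 9.730 Ω.
R2 ‖ (R3+R4) = 1.533 Ω.
V_A = 7.13 × 1.533/(3.23 + 1.533) = 2.295 V.
Then the unloaded second divider: V_B = V_A × R4/(R3+R4) = 2.295 × 0.1572 = 0.3609 V.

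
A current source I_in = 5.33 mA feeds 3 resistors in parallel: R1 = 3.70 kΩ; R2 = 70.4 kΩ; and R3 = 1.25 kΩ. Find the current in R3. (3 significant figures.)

I ≈ 3.93 mA

Conductances: ΣG = 1/3.70 + 1/70.4 + 1/1.25 = 1.084 (1/kΩ).
By the current-divider rule, I = I_in · G_k/ΣG = 5.33 × 0.7377 = 3.932 mA.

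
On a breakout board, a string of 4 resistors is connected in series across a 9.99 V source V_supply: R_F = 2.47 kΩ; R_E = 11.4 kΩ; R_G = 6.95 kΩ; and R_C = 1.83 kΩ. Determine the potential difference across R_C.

V ≈ 0.807 V

Total series resistance ΣR = 2.47 + 11.4 + 6.95 + 1.83 = 22.65 kΩ.
By the voltage-divider rule, V = 9.99 × 1.830/22.65 = 0.8071 V.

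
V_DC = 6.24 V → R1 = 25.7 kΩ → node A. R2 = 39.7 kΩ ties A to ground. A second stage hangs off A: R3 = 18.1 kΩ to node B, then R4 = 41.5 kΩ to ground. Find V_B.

Looking into the second stage from A: R3 + R4 = 59.60 kΩ appears in parallel with R2.
Effective lower resistance at A: R2 ‖ 59.60 = 23.83 kΩ.
First divider: V_A = V_DC · 23.83/(25.7 + 23.83) = 3.002 V.
Stage 2 is unloaded, so V_B = V_A · R4/(R3+R4) = 3.002 × 41.5/59.60 = 2.090 V.

V_B ≈ 2.09 V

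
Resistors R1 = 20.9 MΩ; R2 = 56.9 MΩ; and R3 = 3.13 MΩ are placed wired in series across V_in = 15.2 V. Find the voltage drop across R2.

Series total: ΣR = 20.9 + 56.9 + 3.13 = 80.93 MΩ.
Voltage divider: V = V_in · (56.90 / 80.93) = 15.2 × 0.7031 = 10.69 V.

V ≈ 10.7 V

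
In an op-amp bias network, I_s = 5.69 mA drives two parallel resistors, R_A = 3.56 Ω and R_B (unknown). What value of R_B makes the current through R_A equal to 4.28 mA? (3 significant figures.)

The fraction through R_A equals R_B/(R_A+R_B).
4.28/5.69 = R_B/(R_A + R_B) → R_B = R_A · (0.7522)/(1 − 0.7522) = 3.56 × 3.035 = 10.81 Ω.

R_B ≈ 10.8 Ω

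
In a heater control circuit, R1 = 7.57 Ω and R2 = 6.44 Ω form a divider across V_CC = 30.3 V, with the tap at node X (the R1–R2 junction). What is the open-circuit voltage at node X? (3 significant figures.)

V_th ≈ 13.9 V

Open-circuit (no load on X): V_th = V_CC · R2/(R1 + R2) = 30.3 × 6.44/(7.570 + 6.44) = 13.93 V.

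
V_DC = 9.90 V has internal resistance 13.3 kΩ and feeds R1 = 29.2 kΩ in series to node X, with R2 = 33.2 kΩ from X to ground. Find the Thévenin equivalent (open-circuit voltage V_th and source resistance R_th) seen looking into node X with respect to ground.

R1' = 13.3 + 29.2 = 42.50 kΩ (source resistance + R1).
V_th is the unloaded tap voltage: V_DC · R2/(R1'+R2) = 9.90 × 0.4386 = 4.342 V.
Zeroing V_DC shorts the top of R1' to ground, so R_th = R1' ‖ R2 = 18.64 kΩ.

V_th ≈ 4.34 V, R_th ≈ 18.6 kΩ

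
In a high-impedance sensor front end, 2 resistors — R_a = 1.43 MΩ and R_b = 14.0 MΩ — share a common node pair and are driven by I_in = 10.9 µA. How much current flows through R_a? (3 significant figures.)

I ≈ 9.89 µA

For two parallel branches, I_k = I_in · (other R)/(sum of R).
I(R_a) = 10.9 × 14.0/(1.43 + 14.0) = 10.9 × 0.9073 = 9.890 µA.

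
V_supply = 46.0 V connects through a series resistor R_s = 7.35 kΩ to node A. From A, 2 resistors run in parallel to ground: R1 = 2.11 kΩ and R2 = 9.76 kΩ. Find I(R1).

I ≈ 4.16 mA

Equivalent of the parallel group: R_p = 1.735 kΩ.
V_A = 46.0 × 1.735/9.085 = 8.785 V.
Branch current I = V_A/R1 = 8.785/2.11 = 4.163 mA.
(Equivalently: I_total = 5.063 mA, then current-divider fraction G_k/ΣG = 0.8222.)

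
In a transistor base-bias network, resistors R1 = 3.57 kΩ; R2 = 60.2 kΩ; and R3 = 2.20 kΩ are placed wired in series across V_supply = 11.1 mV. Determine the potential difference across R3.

ΣR = 3.57 + 60.2 + 2.20 = 65.97 kΩ.
Voltage divider: V = V_supply · (2.200 / 65.97) = 11.1 × 0.03335 = 0.3702 mV.

V ≈ 0.370 mV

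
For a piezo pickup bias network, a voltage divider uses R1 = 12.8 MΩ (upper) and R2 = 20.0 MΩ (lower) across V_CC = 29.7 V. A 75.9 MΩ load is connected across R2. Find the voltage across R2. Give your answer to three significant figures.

V_out ≈ 16.4 V

First combine the lower leg with the load: R2 ‖ R_L = 15.83 MΩ.
Now apply the divider: V_out = 29.7 × 0.5529 = 16.42 V.
(Unloaded it would be 18.1 V; the load pulls it down.)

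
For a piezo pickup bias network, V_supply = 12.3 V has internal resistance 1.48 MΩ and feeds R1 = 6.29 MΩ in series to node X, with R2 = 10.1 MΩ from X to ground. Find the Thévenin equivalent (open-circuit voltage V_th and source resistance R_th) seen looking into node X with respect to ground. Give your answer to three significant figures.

V_th ≈ 6.95 V, R_th ≈ 4.39 MΩ

R1' = 1.48 + 6.29 = 7.770 MΩ (source resistance + R1).
With X open, the divider is unloaded: V_th = 12.3 × 10.1/17.87 = 6.952 V.
Zeroing V_supply shorts the top of R1' to ground, so R_th = R1' ‖ R2 = 4.392 MΩ.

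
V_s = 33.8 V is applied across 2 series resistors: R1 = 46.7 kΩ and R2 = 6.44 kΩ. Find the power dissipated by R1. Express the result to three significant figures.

ΣR = 53.14 kΩ → I = 33.8/53.14 = 0.6361 mA.
V(R1) = I·R = 29.70 V; P = V·I = 29.70 × 0.6361 = 18.89 mW.

P ≈ 18.9 mW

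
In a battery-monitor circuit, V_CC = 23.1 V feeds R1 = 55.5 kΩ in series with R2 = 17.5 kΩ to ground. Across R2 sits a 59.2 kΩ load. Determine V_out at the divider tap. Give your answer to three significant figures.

R2 ‖ R_L = (17.5 × 59.2)/(17.5 + 59.2) = 13.51 kΩ.
Now apply the divider: V_out = 23.1 × 0.1957 = 4.521 V.

V_out ≈ 4.52 V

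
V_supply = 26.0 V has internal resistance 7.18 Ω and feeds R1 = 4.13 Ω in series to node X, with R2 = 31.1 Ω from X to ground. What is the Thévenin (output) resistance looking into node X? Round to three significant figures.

R1' = 7.18 + 4.13 = 11.31 Ω (source resistance + R1).
Looking into X with the source shorted: R_th = R1'·R2/(R1'+R2) = 11.31 × 31.1/42.41 = 8.294 Ω.

R_th ≈ 8.29 Ω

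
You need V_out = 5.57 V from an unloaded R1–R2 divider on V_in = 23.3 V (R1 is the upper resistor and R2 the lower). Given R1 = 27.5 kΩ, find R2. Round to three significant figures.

The divider ratio is R2/(R1+R2) = 5.57/23.3 = 0.2391.
R2 = R1 · 0.2391/(1 − 0.2391) = 8.639 kΩ.

R2 ≈ 8.64 kΩ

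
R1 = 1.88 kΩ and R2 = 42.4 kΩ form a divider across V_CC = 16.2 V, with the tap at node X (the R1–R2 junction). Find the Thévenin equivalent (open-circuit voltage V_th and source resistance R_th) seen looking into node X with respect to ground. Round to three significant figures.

Open-circuit (no load on X): V_th = V_CC · R2/(R1 + R2) = 16.2 × 42.4/(1.880 + 42.4) = 15.51 V.
Zeroing V_CC shorts the top of R1 to ground, so R_th = R1 ‖ R2 = 1.800 kΩ.

V_th ≈ 15.5 V, R_th ≈ 1.80 kΩ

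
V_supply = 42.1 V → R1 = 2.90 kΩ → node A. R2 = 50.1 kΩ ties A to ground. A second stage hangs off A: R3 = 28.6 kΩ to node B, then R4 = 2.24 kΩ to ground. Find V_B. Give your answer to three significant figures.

V_B ≈ 2.65 V

Looking into the second stage from A: R3 + R4 = 30.84 kΩ appears in parallel with R2.
Effective lower resistance at A: R2 ‖ 30.84 = 19.09 kΩ.
So V_A = 42.1 × 0.8681 = 36.55 V.
Stage 2 is unloaded, so V_B = V_A · R4/(R3+R4) = 36.55 × 2.24/30.84 = 2.655 V.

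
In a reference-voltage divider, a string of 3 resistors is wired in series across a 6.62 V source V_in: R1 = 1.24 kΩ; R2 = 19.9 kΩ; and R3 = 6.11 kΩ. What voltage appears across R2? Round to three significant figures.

V ≈ 4.83 V

Total series resistance ΣR = 1.24 + 19.9 + 6.11 = 27.25 kΩ.
By the voltage-divider rule, V = 6.62 × 19.90/27.25 = 4.834 V.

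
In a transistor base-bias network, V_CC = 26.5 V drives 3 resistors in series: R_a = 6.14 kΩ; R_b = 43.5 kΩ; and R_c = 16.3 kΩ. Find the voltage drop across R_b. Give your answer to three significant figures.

V ≈ 17.5 V

ΣR = 6.14 + 43.5 + 16.3 = 65.94 kΩ.
By the voltage-divider rule, V = 26.5 × 43.50/65.94 = 17.48 V.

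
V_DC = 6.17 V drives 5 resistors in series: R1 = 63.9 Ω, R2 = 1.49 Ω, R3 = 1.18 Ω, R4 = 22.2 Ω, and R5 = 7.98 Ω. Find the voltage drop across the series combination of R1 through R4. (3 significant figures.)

V ≈ 5.66 V

Series total: ΣR = 63.9 + 1.49 + 1.18 + 22.2 + 7.98 = 96.75 Ω.
R_{R1..R4} = 63.9 + 1.49 + 1.18 + 22.2 = 88.77 Ω.
Voltage divider: V = V_DC · (88.77 / 96.75) = 6.17 × 0.9175 = 5.661 V.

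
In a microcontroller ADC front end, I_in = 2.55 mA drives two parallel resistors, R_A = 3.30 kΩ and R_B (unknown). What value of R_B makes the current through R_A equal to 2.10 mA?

R_B ≈ 15.4 kΩ

In a two-way split, I_A/I_in = R_B/(R_A + R_B).
With f = 0.8235, R_B = R_A · f/(1−f) = 3.30 × 4.667 = 15.40 kΩ.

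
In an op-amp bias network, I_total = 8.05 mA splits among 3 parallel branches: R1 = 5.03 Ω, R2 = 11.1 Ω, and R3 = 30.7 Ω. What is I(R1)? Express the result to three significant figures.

I ≈ 4.98 mA

Total conductance ΣG = 1/5.03 + 1/11.1 + 1/30.7 = 0.3215 (units of 1/Ω).
Current divider: I(R1) = I_total · G_k/ΣG = 8.05 × (0.1988/0.3215) = 8.05 × 0.6184 = 4.978 mA.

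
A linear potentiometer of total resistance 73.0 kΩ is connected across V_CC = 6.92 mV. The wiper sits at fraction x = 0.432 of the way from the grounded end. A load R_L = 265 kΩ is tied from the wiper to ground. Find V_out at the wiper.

V_out ≈ 2.80 mV

The pot divides into 41.46 kΩ above the wiper and 31.54 kΩ below.
Lower segment in parallel with the load: 31.54 ‖ 265 = 28.18 kΩ.
Then V_out = V_CC · 28.18/(41.46 + 28.18) = 2.800 mV.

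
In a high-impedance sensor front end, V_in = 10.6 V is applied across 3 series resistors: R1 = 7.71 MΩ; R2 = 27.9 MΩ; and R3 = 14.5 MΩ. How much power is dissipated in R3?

P ≈ 0.649 µW

ΣR = 50.11 MΩ → I = 10.6/50.11 = 0.2115 µA.
V(R3) = I·R = 3.067 V; P = V·I = 3.067 × 0.2115 = 0.6488 µW.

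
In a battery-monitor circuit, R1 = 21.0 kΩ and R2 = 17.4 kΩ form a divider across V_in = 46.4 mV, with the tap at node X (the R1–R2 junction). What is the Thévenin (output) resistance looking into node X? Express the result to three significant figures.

R_th ≈ 9.52 kΩ

With V_in suppressed (replaced by a short), R_th = R1 ‖ R2 = (21.00 × 17.4)/(21.00 + 17.4) = 9.516 kΩ.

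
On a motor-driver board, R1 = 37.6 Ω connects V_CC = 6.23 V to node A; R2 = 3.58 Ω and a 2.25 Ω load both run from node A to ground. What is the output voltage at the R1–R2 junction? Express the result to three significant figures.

First combine the lower leg with the load: R2 ‖ R_L = 1.382 Ω.
Then V_out = V_CC · R2'/(R1 + R2') = 6.23 × 1.382/38.98 = 0.2208 V.

V_out ≈ 0.221 V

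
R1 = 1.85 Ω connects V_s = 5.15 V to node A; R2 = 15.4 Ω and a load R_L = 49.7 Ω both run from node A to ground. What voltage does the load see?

V_out ≈ 4.45 V

The load sits in parallel with R2, giving an effective lower resistance R2' = R2·R_L/(R2+R_L) = 11.76 Ω.
Then V_out = V_s · R2'/(R1 + R2') = 5.15 × 11.76/13.61 = 4.450 V.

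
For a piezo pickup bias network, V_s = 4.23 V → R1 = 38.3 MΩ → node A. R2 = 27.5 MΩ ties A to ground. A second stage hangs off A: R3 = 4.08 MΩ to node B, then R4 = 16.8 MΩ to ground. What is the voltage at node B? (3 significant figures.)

The second stage (R3 + R4 = 20.88 MΩ) loads node A in parallel with R2.
R2 ‖ (R3+R4) = 11.87 MΩ.
First divider: V_A = V_s · 11.87/(38.3 + 11.87) = 1.001 V.
V_B = V_A × 0.8046 = 0.8052 V.

V_B ≈ 0.805 V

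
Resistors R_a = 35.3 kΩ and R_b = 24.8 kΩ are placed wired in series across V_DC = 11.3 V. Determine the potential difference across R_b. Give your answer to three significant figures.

V ≈ 4.66 V

Total series resistance ΣR = 35.3 + 24.8 = 60.10 kΩ.
By the voltage-divider rule, V = 11.3 × 24.80/60.10 = 4.663 V.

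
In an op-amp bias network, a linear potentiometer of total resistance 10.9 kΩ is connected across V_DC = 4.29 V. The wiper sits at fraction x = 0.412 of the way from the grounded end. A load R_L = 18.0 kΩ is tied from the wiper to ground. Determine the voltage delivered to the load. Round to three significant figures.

V_out ≈ 1.54 V

Split the track: R_lower = x·R_p = 4.491 kΩ, R_upper = (1−x)·R_p = 6.409 kΩ.
(x·R_p) ‖ R_L = 3.594 kΩ.
V_out = 4.29 × 3.594/(6.409 + 3.594) = 1.541 V.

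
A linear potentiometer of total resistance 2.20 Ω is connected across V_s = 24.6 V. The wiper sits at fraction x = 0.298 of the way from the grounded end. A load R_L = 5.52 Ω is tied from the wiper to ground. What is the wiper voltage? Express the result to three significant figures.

V_out ≈ 6.77 V

Lower segment x·R_p = 0.6556 Ω; upper segment (1−x)·R_p = 1.544 Ω.
R_L loads the lower segment: effective lower R = 0.5860 Ω.
Loaded-divider output: V_out = 24.6 × 0.2751 = 6.767 V.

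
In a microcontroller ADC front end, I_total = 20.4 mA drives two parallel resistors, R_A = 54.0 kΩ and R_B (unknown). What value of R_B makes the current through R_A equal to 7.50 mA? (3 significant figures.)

In a two-way split, I_A/I_total = R_B/(R_A + R_B).
With f = 0.3676, R_B = R_A · f/(1−f) = 54.0 × 0.5814 = 31.40 kΩ.

R_B ≈ 31.4 kΩ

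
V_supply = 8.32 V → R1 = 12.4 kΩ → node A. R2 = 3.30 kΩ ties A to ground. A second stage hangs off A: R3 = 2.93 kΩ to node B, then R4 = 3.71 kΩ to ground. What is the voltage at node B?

V_B ≈ 0.702 V

The second stage (R3 + R4 = 6.640 kΩ) loads node A in parallel with R2.
R2 ‖ (R3+R4) = 2.204 kΩ.
First divider: V_A = V_supply · 2.204/(12.4 + 2.204) = 1.256 V.
Then the unloaded second divider: V_B = V_A × R4/(R3+R4) = 1.256 × 0.5587 = 0.7017 V.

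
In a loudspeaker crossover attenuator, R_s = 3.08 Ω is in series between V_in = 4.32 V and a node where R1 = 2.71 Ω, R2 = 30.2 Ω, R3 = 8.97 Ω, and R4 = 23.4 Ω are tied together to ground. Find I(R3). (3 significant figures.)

Combine the parallel branches: R_p = (1/2.71 + 1/30.2 + 1/8.97 + 1/23.4)⁻¹ = 1.797 Ω.
V_A by voltage divider: V_A = 4.32 × 1.797/(3.08 + 1.797) = 1.592 V.
I(R3) = V_A / R3 = 1.592/8.97 = 0.1775 A.

I ≈ 0.177 A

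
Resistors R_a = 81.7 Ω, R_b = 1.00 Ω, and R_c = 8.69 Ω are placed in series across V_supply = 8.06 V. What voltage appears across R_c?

V ≈ 0.766 V

Series total: ΣR = 81.7 + 1.00 + 8.69 = 91.39 Ω.
V = V_supply · R/ΣR = 8.06 × 0.09509 = 0.7664 V.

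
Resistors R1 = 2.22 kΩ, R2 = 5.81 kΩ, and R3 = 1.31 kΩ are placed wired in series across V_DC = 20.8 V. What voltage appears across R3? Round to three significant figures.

V ≈ 2.92 V

Series total: ΣR = 2.22 + 5.81 + 1.31 = 9.340 kΩ.
Voltage divider: V = V_DC · (1.310 / 9.340) = 20.8 × 0.1403 = 2.917 V.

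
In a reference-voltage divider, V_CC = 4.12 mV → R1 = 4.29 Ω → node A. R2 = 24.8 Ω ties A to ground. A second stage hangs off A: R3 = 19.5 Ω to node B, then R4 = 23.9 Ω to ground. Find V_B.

V_B ≈ 1.78 mV

The second stage (R3 + R4 = 43.40 Ω) loads node A in parallel with R2.
Effective lower resistance at A: R2 ‖ 43.40 = 15.78 Ω.
V_A = 4.12 × 15.78/(4.29 + 15.78) = 3.239 mV.
Then the unloaded second divider: V_B = V_A × R4/(R3+R4) = 3.239 × 0.5507 = 1.784 mV.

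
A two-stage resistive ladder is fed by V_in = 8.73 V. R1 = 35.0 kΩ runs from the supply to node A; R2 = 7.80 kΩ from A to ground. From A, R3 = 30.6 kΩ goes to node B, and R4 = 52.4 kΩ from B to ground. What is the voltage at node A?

Node A sees R2 in parallel with the series input of stage 2, R3 + R4 = 83.00 kΩ.
Effective lower resistance at A: R2 ‖ 83.00 = 7.130 kΩ.
V_A = 8.73 × 7.130/(35.0 + 7.130) = 1.477 V.

V_A ≈ 1.48 V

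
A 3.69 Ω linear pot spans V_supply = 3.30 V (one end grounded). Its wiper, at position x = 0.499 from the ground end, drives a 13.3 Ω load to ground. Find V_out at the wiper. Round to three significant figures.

V_out ≈ 1.54 V

The pot divides into 1.849 Ω above the wiper and 1.841 Ω below.
Lower segment in parallel with the load: 1.841 ‖ 13.3 = 1.617 Ω.
Then V_out = V_supply · 1.617/(1.849 + 1.617) = 1.540 V.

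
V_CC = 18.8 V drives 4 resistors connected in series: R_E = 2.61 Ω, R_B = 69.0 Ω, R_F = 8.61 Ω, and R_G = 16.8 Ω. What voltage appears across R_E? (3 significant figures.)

V ≈ 0.506 V

ΣR = 2.61 + 69.0 + 8.61 + 16.8 = 97.02 Ω.
V = V_CC · R/ΣR = 18.8 × 0.02690 = 0.5058 V.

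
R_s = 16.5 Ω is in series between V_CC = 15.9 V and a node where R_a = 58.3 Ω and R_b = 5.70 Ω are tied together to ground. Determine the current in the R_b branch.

I ≈ 0.668 A

Parallel bank: R_p = 1/(1/58.3 + 1/5.70) = 5.192 Ω.
V_A by voltage divider: V_A = 15.9 × 5.192/(16.5 + 5.192) = 3.806 V.
I(R_b) = V_A / R_b = 3.806/5.70 = 0.6677 A.
(Check via current divider: I_total = 0.7330 A; share G_k/ΣG = 0.9109 → same result.)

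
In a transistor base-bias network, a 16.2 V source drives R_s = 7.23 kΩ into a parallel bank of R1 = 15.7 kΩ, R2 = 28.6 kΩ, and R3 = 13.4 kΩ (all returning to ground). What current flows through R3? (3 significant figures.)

I ≈ 0.537 mA

Equivalent of the parallel group: R_p = 5.771 kΩ.
Node voltage V_A = V_s · R_p/(R_s + R_p) = 16.2 × 0.4439 = 7.191 V.
I(R3) = V_A / R3 = 7.191/13.4 = 0.5366 mA.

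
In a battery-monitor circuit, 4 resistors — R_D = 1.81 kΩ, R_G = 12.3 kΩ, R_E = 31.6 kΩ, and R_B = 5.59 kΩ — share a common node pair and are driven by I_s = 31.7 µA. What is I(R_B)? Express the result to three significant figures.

ΣG = 1/1.81 + 1/12.3 + 1/31.6 + 1/5.59 = 0.8443.
R_B takes the fraction G_k/ΣG = 0.1789/0.8443 = 0.2119, so I = 31.7 × 0.2119 = 6.716 µA.

I ≈ 6.72 µA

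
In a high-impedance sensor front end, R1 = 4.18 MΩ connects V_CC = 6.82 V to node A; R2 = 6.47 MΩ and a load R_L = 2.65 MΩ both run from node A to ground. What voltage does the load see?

V_out ≈ 2.12 V

R2 ‖ R_L = (6.47 × 2.65)/(6.47 + 2.65) = 1.880 MΩ.
Then V_out = V_CC · R2'/(R1 + R2') = 6.82 × 1.880/6.060 = 2.116 V.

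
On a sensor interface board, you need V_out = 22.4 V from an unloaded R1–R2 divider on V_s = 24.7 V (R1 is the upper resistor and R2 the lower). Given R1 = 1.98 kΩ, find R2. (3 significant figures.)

V_out/V_s = R2/(R1+R2) = 0.9069.
Rearranging, R2 = R1·k/(1−k) = 1.98 × 9.739 = 19.28 kΩ.

R2 ≈ 19.3 kΩ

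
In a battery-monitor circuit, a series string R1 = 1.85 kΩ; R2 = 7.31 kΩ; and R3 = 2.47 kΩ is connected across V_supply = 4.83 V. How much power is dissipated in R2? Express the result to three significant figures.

Series current I = V_supply/ΣR = 4.83/11.63 = 0.4153 mA.
P = I²R = 0.1725 × 7.31 = 1.261 mW.

P ≈ 1.26 mW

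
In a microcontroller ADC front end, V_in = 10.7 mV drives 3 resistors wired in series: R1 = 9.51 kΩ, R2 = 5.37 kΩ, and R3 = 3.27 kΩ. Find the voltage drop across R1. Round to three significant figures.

V ≈ 5.61 mV

ΣR = 9.51 + 5.37 + 3.27 = 18.15 kΩ.
Voltage divider: V = V_in · (9.510 / 18.15) = 10.7 × 0.5240 = 5.606 mV.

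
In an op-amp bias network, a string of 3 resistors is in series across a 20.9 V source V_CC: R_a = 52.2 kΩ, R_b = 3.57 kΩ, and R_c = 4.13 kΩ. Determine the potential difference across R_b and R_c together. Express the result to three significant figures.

V ≈ 2.69 V

Total series resistance ΣR = 52.2 + 3.57 + 4.13 = 59.90 kΩ.
R_{R_b..R_c} = 3.57 + 4.13 = 7.700 kΩ.
Voltage divider: V = V_CC · (7.700 / 59.90) = 20.9 × 0.1285 = 2.687 V.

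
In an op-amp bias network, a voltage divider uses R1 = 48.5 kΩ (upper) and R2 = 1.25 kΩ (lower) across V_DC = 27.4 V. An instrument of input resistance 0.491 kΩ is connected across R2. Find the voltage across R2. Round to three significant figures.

First combine the lower leg with the load: R2 ‖ R_L = 0.3525 kΩ.
Voltage divider with the loaded lower leg: V_out = 27.4 × 0.3525/(48.5 + 0.3525) = 27.4 × 0.007216 = 0.1977 V.

V_out ≈ 0.198 V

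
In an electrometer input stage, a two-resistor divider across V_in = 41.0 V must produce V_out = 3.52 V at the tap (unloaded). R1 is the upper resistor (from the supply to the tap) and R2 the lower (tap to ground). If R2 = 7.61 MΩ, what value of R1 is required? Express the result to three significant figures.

V_out/V_in = R2/(R1+R2) = 0.08585.
So R1 = R2 · (V_in/V_out − 1) = 7.61 × (41.0/3.52 − 1) = 7.61 × 10.65 = 81.03 MΩ.

R1 ≈ 81.0 MΩ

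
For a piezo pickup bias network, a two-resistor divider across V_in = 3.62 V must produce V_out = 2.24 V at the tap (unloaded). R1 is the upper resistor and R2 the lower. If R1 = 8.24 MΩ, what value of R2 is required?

Required fraction k = V_out/V_in = 0.6188.
So R2 = R1 · V_out/(V_in − V_out) = 8.24 × 2.24/(3.62 − 2.24) = 8.24 × 1.623 = 13.38 MΩ.

R2 ≈ 13.4 MΩ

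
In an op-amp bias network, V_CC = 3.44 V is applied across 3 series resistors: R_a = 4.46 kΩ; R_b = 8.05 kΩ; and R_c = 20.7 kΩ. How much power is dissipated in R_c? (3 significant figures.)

ΣR = 33.21 kΩ → I = 3.44/33.21 = 0.1036 mA.
P(R_c) = I²·R_c = (0.1036)² × 20.7 = 0.2221 mW.

P ≈ 0.222 mW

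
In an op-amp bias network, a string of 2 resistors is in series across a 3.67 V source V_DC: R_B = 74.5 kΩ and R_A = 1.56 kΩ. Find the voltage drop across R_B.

V ≈ 3.59 V

Total series resistance ΣR = 74.5 + 1.56 = 76.06 kΩ.
Voltage divider: V = V_DC · (74.50 / 76.06) = 3.67 × 0.9795 = 3.595 V.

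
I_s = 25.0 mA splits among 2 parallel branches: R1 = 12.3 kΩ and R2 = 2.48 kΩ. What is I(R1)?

For two parallel branches, I_k = I_s · (other R)/(sum of R).
So I = 25.0 × 2.48/14.78 = 4.195 mA.

I ≈ 4.19 mA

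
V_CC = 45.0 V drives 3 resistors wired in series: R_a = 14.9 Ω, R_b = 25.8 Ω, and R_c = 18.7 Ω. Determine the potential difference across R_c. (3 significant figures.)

V ≈ 14.2 V

Total series resistance ΣR = 14.9 + 25.8 + 18.7 = 59.40 Ω.
By the voltage-divider rule, V = 45.0 × 18.70/59.40 = 14.17 V.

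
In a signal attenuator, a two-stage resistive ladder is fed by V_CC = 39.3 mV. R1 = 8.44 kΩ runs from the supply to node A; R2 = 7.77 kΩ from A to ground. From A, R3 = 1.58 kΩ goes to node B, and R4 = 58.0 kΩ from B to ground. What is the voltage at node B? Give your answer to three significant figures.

Looking into the second stage from A: R3 + R4 = 59.58 kΩ appears in parallel with R2.
Effective lower resistance at A: R2 ‖ 59.58 = 6.874 kΩ.
So V_A = 39.3 × 0.4489 = 17.64 mV.
Stage 2 is unloaded, so V_B = V_A · R4/(R3+R4) = 17.64 × 58.0/59.58 = 17.17 mV.

V_B ≈ 17.2 mV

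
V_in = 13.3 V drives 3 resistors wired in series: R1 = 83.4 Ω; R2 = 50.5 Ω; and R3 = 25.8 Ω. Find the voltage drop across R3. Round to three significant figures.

Series total: ΣR = 83.4 + 50.5 + 25.8 = 159.7 Ω.
By the voltage-divider rule, V = 13.3 × 25.80/159.7 = 2.149 V.

V ≈ 2.15 V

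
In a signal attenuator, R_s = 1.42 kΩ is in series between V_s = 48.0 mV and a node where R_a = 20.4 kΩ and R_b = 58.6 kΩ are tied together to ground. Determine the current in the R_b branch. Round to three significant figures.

Parallel bank: R_p = 1/(1/20.4 + 1/58.6) = 15.13 kΩ.
Node voltage V_A = V_s · R_p/(R_s + R_p) = 48.0 × 0.9142 = 43.88 mV.
I(R_b) = V_A / R_b = 43.88/58.6 = 0.7488 µA.

I ≈ 0.749 µA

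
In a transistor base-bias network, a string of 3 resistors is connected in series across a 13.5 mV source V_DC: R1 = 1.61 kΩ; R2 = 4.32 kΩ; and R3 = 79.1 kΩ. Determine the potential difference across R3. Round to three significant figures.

ΣR = 1.61 + 4.32 + 79.1 = 85.03 kΩ.
By the voltage-divider rule, V = 13.5 × 79.10/85.03 = 12.56 mV.

V ≈ 12.6 mV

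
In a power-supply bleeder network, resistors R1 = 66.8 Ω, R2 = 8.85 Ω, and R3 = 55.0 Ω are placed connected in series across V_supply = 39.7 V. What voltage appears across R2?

ΣR = 66.8 + 8.85 + 55.0 = 130.7 Ω.
V = V_supply · R/ΣR = 39.7 × 0.06774 = 2.689 V.

V ≈ 2.69 V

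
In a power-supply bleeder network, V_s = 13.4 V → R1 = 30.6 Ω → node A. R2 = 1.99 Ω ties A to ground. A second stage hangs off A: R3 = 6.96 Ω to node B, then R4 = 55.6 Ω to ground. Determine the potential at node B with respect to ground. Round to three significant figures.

Looking into the second stage from A: R3 + R4 = 62.56 Ω appears in parallel with R2.
Effective lower resistance at A: R2 ‖ 62.56 = 1.929 Ω.
So V_A = 13.4 × 0.05929 = 0.7945 V.
V_B = V_A × 0.8887 = 0.7061 V.

V_B ≈ 0.706 V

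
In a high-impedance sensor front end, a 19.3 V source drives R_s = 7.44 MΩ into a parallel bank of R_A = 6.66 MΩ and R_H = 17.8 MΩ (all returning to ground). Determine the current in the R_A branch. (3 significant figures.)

Equivalent of the parallel group: R_p = 4.847 MΩ.
V_A by voltage divider: V_A = 19.3 × 4.847/(7.44 + 4.847) = 7.613 V.
Branch current I = V_A/R_A = 7.613/6.66 = 1.143 µA.

I ≈ 1.14 µA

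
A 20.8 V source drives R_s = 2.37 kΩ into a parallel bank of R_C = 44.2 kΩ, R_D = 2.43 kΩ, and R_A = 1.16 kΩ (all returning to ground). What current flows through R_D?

I ≈ 2.10 mA

Equivalent of the parallel group: R_p = 0.7715 kΩ.
V_A = 20.8 × 0.7715/3.141 = 5.108 V.
I(R_D) = V_A / R_D = 5.108/2.43 = 2.102 mA.
(Equivalently: I_total = 6.621 mA, then current-divider fraction G_k/ΣG = 0.3175.)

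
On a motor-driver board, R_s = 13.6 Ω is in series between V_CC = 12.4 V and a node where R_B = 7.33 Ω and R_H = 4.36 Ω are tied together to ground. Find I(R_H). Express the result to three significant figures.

Combine the parallel branches: R_p = (1/7.33 + 1/4.36)⁻¹ = 2.734 Ω.
V_A = 12.4 × 2.734/16.33 = 2.075 V.
I(R_H) = V_A / R_H = 2.075/4.36 = 0.4760 A.

I ≈ 0.476 A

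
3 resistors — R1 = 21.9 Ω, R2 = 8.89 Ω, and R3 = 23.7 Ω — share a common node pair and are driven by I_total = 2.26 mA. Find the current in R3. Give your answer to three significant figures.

Conductances: ΣG = 1/21.9 + 1/8.89 + 1/23.7 = 0.2003 (1/Ω).
R3 takes the fraction G_k/ΣG = 0.04219/0.2003 = 0.2106, so I = 2.26 × 0.2106 = 0.4760 mA.

I ≈ 0.476 mA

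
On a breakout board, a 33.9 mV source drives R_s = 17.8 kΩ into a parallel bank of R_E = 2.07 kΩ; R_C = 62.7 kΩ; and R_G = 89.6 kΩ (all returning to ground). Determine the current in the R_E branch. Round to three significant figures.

Equivalent of the parallel group: R_p = 1.960 kΩ.
V_A by voltage divider: V_A = 33.9 × 1.960/(17.8 + 1.960) = 3.363 mV.
Branch current I = V_A/R_E = 3.363/2.07 = 1.624 µA.

I ≈ 1.62 µA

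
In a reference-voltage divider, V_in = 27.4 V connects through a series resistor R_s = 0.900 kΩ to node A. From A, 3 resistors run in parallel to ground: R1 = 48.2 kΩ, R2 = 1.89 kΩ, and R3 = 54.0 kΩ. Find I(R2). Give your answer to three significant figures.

I ≈ 9.59 mA

Equivalent of the parallel group: R_p = 1.759 kΩ.
Node voltage V_A = V_in · R_p/(R_s + R_p) = 27.4 × 0.6616 = 18.13 V.
Branch current I = V_A/R2 = 18.13/1.89 = 9.591 mA.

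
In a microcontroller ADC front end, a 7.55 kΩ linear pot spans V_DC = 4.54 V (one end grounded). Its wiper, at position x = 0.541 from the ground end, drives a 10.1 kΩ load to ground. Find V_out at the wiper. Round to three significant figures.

V_out ≈ 2.07 V

Lower segment x·R_p = 4.085 kΩ; upper segment (1−x)·R_p = 3.465 kΩ.
(x·R_p) ‖ R_L = 2.908 kΩ.
V_out = 4.54 × 2.908/(3.465 + 2.908) = 2.072 V.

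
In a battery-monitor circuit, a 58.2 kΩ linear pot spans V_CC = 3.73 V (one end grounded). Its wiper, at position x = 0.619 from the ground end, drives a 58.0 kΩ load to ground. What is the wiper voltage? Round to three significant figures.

The pot divides into 22.17 kΩ above the wiper and 36.03 kΩ below.
R_L loads the lower segment: effective lower R = 22.22 kΩ.
Then V_out = V_CC · 22.22/(22.17 + 22.22) = 1.867 V.
(Unloaded: V_out = x·V_CC = 2.31 V.)

V_out ≈ 1.87 V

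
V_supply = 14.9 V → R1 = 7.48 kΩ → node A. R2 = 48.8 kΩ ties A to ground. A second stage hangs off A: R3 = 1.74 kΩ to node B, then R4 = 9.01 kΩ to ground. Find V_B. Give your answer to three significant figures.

V_B ≈ 6.75 V

Looking into the second stage from A: R3 + R4 = 10.75 kΩ appears in parallel with R2.
R2 ‖ (R3+R4) = 8.809 kΩ.
V_A = 14.9 × 8.809/(7.48 + 8.809) = 8.058 V.
Then the unloaded second divider: V_B = V_A × R4/(R3+R4) = 8.058 × 0.8381 = 6.754 V.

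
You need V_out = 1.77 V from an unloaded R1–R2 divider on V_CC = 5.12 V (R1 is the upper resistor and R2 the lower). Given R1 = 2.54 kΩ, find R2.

R2 ≈ 1.34 kΩ

V_out/V_CC = R2/(R1+R2) = 0.3457.
So R2 = R1 · V_out/(V_CC − V_out) = 2.54 × 1.77/(5.12 − 1.77) = 2.54 × 0.5284 = 1.342 kΩ.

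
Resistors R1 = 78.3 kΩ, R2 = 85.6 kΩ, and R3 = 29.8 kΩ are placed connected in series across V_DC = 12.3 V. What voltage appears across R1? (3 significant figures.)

V ≈ 4.97 V

Series total: ΣR = 78.3 + 85.6 + 29.8 = 193.7 kΩ.
V = V_DC · R/ΣR = 12.3 × 0.4042 = 4.972 V.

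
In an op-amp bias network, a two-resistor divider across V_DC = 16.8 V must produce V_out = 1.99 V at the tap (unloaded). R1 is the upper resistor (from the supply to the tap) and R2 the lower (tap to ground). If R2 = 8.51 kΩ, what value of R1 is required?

The divider ratio is R2/(R1+R2) = 1.99/16.8 = 0.1185.
So R1 = R2 · (V_DC/V_out − 1) = 8.51 × (16.8/1.99 − 1) = 8.51 × 7.442 = 63.33 kΩ.

R1 ≈ 63.3 kΩ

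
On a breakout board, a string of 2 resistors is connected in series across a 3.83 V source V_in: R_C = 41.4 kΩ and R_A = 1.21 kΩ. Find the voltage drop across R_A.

V ≈ 0.109 V

ΣR = 41.4 + 1.21 = 42.61 kΩ.
Voltage divider: V = V_in · (1.210 / 42.61) = 3.83 × 0.02840 = 0.1088 V.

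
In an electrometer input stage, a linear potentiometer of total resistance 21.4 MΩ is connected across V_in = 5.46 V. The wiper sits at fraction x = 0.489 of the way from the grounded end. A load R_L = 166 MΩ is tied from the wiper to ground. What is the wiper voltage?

V_out ≈ 2.59 V

Lower segment x·R_p = 10.46 MΩ; upper segment (1−x)·R_p = 10.94 MΩ.
R_L loads the lower segment: effective lower R = 9.844 MΩ.
Loaded-divider output: V_out = 5.46 × 0.4737 = 2.587 V.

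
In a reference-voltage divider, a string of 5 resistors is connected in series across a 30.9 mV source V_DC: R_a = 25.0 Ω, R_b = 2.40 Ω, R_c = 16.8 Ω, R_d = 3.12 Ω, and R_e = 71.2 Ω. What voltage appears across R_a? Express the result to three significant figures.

V ≈ 6.52 mV

ΣR = 25.0 + 2.40 + 16.8 + 3.12 + 71.2 = 118.5 Ω.
By the voltage-divider rule, V = 30.9 × 25.00/118.5 = 6.518 mV.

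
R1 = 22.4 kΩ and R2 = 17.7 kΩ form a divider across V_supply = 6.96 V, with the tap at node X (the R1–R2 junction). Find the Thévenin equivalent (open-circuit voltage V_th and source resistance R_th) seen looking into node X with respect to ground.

V_th ≈ 3.07 V, R_th ≈ 9.89 kΩ

With X open, the divider is unloaded: V_th = 6.96 × 17.7/40.10 = 3.072 V.
With V_supply suppressed (replaced by a short), R_th = R1 ‖ R2 = (22.40 × 17.7)/(22.40 + 17.7) = 9.887 kΩ.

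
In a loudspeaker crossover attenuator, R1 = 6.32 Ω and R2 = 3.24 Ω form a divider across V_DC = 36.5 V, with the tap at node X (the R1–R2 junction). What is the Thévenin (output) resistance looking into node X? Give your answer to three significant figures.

R_th ≈ 2.14 Ω

Looking into X with the source shorted: R_th = R1·R2/(R1+R2) = 6.320 × 3.24/9.560 = 2.142 Ω.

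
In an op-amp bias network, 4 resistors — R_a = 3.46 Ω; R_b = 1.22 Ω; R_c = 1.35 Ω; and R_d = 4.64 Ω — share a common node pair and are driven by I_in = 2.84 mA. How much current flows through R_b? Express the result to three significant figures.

ΣG = 1/3.46 + 1/1.22 + 1/1.35 + 1/4.64 = 2.065.
Current divider: I(R_b) = I_in · G_k/ΣG = 2.84 × (0.8197/2.065) = 2.84 × 0.3969 = 1.127 mA.

I ≈ 1.13 mA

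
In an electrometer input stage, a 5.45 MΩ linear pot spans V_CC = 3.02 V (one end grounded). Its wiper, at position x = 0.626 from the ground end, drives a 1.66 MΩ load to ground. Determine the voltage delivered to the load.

The pot divides into 2.038 MΩ above the wiper and 3.412 MΩ below.
(x·R_p) ‖ R_L = 1.117 MΩ.
Loaded-divider output: V_out = 3.02 × 0.3539 = 1.069 V.

V_out ≈ 1.07 V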